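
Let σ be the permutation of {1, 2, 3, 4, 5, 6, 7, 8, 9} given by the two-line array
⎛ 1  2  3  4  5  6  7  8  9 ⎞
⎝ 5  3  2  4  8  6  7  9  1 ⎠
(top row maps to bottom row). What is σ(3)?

2

The entry below 3 in the array is 2, so σ(3) = 2.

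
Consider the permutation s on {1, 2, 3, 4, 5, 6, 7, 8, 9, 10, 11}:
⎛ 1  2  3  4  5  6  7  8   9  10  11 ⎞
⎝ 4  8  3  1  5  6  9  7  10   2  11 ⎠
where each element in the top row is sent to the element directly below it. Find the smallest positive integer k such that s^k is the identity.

10

The disjoint-cycle form of s has cycle lengths 5, 2, 1, 1, 1, 1.
Since disjoint cycles commute, ord(s) = lcm(5, 2) = 10.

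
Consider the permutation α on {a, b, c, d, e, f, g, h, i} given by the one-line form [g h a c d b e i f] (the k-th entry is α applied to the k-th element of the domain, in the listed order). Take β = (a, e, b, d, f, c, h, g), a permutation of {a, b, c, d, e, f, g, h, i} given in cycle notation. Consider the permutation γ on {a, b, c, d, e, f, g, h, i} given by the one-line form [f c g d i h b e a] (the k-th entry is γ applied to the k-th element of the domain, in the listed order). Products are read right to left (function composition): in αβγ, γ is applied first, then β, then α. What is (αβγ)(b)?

Apply the permutations in order: γ(b) = c, then β(c) = h, then α(h) = i. So (αβγ)(b) = i.

i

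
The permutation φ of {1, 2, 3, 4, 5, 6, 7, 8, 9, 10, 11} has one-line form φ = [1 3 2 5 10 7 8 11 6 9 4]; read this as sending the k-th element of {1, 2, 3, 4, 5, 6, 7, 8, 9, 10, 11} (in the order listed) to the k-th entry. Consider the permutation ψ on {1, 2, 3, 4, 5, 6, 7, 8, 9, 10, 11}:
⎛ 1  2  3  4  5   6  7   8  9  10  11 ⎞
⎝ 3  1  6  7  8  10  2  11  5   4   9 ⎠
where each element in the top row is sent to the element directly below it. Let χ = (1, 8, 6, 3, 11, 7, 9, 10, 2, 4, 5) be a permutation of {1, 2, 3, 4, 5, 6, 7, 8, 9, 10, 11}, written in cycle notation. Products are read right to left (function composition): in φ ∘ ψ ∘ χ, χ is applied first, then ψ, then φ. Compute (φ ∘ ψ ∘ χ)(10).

Apply the permutations in order: χ(10) = 2, then ψ(2) = 1, then φ(1) = 1. So (φ ∘ ψ ∘ χ)(10) = 1.

1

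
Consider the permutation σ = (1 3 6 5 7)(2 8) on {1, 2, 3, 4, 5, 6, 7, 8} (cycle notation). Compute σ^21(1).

3

1 lies in the 5-cycle (1 3 6 5 7).
Powers repeat with period 5 on this cycle, and 21 mod 5 = 1, so σ^21(1) = σ^1(1).
Advancing 1 step from 1: 1 → 3.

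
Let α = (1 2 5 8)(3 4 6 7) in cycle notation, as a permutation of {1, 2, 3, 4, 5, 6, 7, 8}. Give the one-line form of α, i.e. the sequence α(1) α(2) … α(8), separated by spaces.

Each element maps to the next entry in its cycle (wrapping to the front): 1↦2, 2↦5, 3↦4, 4↦6, 5↦8, 6↦7, 7↦3, 8↦1.
Listing these in domain order gives 2 5 4 6 8 7 3 1.

2 5 4 6 8 7 3 1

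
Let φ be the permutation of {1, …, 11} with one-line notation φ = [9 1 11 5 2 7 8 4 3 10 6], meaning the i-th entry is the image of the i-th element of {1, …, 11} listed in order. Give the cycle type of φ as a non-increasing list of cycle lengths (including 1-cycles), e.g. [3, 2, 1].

[10, 1]

The disjoint cycles are (1, 9, 3, 11, 6, 7, 8, 4, 5, 2)(10), with lengths 10, 1 in non-increasing order.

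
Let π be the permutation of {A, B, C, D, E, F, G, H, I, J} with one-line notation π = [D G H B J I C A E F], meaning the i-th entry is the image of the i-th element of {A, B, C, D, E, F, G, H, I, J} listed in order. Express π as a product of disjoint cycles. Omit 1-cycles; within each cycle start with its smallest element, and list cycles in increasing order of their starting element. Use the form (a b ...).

From A: A → D → B → G → C → H → A, closing the cycle (A D B G C H).
Repeating from the next unused element and collecting all non-trivial cycles gives (A D B G C H)(E J F I).

(A D B G C H)(E J F I)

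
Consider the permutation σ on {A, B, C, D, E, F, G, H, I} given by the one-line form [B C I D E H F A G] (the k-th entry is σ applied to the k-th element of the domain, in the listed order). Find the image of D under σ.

D is element number 4 of the domain, and entry number 4 of the one-line form is D, so σ(D) = D.

D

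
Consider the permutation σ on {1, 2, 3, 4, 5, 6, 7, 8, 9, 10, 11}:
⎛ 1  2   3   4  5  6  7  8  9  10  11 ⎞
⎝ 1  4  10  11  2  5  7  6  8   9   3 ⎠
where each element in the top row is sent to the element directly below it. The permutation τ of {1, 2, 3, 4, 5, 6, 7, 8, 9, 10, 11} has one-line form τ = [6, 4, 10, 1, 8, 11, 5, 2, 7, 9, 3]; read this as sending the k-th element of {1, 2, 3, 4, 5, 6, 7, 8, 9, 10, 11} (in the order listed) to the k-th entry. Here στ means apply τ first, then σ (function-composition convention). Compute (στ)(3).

9

τ(3) = 10, then σ(10) = 9; composing gives (στ)(3) = 9.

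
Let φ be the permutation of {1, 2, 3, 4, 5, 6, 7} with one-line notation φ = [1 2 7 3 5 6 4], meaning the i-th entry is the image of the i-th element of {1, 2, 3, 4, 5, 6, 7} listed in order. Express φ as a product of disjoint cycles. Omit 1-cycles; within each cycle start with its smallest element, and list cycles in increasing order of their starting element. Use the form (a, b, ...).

(3, 7, 4)

Start at 3 and follow images: 3 → 7 → 4 → 3, giving the cycle (3, 7, 4).
Repeating from the next unused element and collecting all non-trivial cycles gives (3, 7, 4).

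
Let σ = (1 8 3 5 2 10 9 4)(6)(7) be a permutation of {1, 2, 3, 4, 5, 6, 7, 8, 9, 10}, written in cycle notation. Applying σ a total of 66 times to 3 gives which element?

2

3 lies in the 8-cycle (1 8 3 5 2 10 9 4).
On an 8-cycle, σ^8 is the identity, so σ^66 = σ^2 there (66 ≡ 2 mod 8).
Advancing 2 steps from 3: 3 → 5 → 2.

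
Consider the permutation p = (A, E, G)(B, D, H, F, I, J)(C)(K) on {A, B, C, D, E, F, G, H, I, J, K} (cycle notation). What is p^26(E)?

A

E lies in the 3-cycle (A, E, G).
On a 3-cycle, p^3 is the identity, so p^26 = p^2 there (26 ≡ 2 mod 3).
Advancing 2 steps from E: E → G → A.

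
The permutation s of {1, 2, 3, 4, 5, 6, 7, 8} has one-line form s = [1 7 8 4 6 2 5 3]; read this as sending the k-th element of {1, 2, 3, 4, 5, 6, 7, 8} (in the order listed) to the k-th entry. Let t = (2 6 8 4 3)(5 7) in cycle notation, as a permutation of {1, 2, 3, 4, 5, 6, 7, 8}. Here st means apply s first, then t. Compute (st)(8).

First apply s: s(8) = 3, then t(3) = 2. Thus (st)(8) = 2.

2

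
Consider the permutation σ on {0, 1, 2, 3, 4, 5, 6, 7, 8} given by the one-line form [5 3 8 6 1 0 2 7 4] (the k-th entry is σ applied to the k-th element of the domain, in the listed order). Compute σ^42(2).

2

Tracing 2 → 8 → … returns to 2 after 6 steps, so 2 lies in a 6-cycle (1, 3, 6, 2, 8, 4).
Powers repeat with period 6 on this cycle, and 42 mod 6 = 0, so σ^42(2) = σ^0(2).
So σ^42(2) = 2.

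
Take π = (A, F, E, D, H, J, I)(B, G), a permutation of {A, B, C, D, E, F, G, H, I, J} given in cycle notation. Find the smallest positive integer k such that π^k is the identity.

The cycle type of π is (7, 2, 1).
The order is lcm(7, 2) = 14.

14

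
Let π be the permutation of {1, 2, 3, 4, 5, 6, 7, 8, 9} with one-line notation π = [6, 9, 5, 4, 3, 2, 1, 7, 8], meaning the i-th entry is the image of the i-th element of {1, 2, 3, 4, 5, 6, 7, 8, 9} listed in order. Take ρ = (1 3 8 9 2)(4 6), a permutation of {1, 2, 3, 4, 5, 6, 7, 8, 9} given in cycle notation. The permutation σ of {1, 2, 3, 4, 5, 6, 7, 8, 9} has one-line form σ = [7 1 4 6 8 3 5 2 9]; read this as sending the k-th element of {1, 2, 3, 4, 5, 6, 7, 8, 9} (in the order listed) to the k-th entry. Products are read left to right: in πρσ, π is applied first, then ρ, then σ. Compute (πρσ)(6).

7

Chase 6: π(6) = 2; ρ(2) = 1; σ(1) = 7. Hence (πρσ)(6) = 7.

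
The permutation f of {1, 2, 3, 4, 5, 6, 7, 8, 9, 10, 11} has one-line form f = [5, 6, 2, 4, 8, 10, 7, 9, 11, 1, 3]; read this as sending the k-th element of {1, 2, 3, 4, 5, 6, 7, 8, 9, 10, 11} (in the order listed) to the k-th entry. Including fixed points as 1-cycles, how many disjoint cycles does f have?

3

The cycle decomposition is (1 5 8 9 11 3 2 6 10)(4)(7), which has 3 cycles (counting 1-cycles).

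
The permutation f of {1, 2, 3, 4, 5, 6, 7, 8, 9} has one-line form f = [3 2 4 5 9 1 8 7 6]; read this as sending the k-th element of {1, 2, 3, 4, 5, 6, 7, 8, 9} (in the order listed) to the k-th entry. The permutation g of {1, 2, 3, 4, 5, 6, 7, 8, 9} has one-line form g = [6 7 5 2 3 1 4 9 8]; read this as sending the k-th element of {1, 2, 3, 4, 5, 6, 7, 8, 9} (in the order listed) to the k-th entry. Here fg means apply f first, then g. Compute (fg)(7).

9

f(7) = 8, then g(8) = 9; composing gives (fg)(7) = 9.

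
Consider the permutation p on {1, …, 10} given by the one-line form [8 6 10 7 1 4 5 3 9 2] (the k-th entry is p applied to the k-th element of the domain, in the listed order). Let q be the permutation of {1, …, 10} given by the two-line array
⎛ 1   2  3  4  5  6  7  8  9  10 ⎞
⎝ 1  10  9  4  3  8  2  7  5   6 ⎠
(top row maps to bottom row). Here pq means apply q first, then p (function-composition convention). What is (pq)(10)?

q(10) = 6, then p(6) = 4; composing gives (pq)(10) = 4.

4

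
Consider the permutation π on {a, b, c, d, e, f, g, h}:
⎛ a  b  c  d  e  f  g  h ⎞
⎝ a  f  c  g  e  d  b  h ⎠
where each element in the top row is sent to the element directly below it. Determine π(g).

The entry below g in the array is b, so π(g) = b.

b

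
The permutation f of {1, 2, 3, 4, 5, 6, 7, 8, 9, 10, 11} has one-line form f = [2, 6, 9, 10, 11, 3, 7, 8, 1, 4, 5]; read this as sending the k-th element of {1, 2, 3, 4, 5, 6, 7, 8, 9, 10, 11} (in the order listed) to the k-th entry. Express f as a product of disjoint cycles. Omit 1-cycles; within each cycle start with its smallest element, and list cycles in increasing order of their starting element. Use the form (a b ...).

Iterating f from 1 gives 1 → 2 → 6 → 3 → 9 → 1; that is the 5-cycle (1 2 6 3 9).
Continuing from each remaining unvisited element yields (1 2 6 3 9)(4 10)(5 11).

(1 2 6 3 9)(4 10)(5 11)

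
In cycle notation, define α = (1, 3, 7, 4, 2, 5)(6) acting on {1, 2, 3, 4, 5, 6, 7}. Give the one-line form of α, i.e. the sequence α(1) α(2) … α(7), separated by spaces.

3 5 7 2 1 6 4

Image by image: 1↦3, 2↦5, 3↦7, 4↦2, 5↦1, 6↦6, 7↦4.
Listing these in domain order gives 3 5 7 2 1 6 4.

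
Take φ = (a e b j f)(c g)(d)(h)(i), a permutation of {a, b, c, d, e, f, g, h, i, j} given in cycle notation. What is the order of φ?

The disjoint cycles have lengths 5, 2, 1, 1, 1.
Since disjoint cycles commute, ord(φ) = lcm(5, 2) = 10.

10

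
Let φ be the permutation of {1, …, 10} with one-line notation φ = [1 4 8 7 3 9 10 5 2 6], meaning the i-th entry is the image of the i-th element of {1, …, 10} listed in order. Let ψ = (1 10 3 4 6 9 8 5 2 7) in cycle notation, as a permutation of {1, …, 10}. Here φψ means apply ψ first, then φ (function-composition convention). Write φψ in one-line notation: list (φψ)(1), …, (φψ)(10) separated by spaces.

Chase each element through ψ then φ: 1 → 10 → 6; 2 → 7 → 10; 3 → 4 → 7; 4 → 6 → 9; 5 → 2 → 4; 6 → 9 → 2; 7 → 1 → 1; 8 → 5 → 3; 9 → 8 → 5; 10 → 3 → 8.
So φψ in one-line form is 6 10 7 9 4 2 1 3 5 8.

6 10 7 9 4 2 1 3 5 8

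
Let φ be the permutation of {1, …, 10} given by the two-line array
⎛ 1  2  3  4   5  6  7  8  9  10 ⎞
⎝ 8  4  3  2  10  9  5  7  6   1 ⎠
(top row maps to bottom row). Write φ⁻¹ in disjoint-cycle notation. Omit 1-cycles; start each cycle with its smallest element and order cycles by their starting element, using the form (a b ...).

(1 10 5 7 8)(2 4)(6 9)

The cycle decomposition of φ is (1 8 7 5 10)(2 4)(6 9).
The inverse reverses every cycle; in canonical form, φ⁻¹ = (1 10 5 7 8)(2 4)(6 9).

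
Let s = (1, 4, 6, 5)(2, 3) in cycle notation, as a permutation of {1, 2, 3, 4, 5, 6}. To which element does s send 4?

Within (1, 4, 6, 5), 4 ↦ 6.

6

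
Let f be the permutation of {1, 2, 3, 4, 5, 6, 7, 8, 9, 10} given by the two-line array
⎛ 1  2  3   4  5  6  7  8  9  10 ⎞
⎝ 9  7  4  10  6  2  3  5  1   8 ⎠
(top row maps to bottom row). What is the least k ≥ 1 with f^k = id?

8

Writing f as disjoint cycles, the cycle lengths are 8, 2.
The order is lcm(8, 2) = 8.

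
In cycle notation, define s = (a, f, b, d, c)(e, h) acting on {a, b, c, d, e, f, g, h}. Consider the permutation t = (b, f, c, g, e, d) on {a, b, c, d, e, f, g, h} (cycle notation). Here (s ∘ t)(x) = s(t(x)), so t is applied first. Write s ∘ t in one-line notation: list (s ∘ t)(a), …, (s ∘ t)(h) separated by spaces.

(s ∘ t)(x) = s(t(x)). Computing each image: s(t(a)) = s(a) = f, s(t(b)) = s(f) = b, s(t(c)) = s(g) = g, s(t(d)) = s(b) = d, s(t(e)) = s(d) = c, s(t(f)) = s(c) = a, s(t(g)) = s(e) = h, s(t(h)) = s(h) = e.
Hence s ∘ t = [f b g d c a h e].

f b g d c a h e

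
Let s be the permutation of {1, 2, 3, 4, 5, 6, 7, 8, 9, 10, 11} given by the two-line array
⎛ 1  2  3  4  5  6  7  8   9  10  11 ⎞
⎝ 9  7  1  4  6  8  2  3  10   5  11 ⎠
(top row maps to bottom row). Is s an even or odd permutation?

In disjoint-cycle form the cycle lengths are 7, 2, 1, 1.
A cycle is odd iff its length is even; s has 1 even-length cycle, so sgn(s) = (−1)^1 and s is odd.

odd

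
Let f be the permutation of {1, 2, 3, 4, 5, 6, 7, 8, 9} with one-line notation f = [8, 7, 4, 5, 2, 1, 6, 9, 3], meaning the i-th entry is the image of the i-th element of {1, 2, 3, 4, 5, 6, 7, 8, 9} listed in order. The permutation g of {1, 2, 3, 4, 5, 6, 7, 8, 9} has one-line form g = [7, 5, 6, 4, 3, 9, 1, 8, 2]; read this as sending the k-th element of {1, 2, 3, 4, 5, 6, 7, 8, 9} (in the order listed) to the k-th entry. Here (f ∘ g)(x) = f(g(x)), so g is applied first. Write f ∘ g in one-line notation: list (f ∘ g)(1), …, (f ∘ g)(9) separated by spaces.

6 2 1 5 4 3 8 9 7

Chase each element through g then f: 1 → 7 → 6; 2 → 5 → 2; 3 → 6 → 1; 4 → 4 → 5; 5 → 3 → 4; 6 → 9 → 3; 7 → 1 → 8; 8 → 8 → 9; 9 → 2 → 7.
Collecting the images, f ∘ g = [6 2 1 5 4 3 8 9 7].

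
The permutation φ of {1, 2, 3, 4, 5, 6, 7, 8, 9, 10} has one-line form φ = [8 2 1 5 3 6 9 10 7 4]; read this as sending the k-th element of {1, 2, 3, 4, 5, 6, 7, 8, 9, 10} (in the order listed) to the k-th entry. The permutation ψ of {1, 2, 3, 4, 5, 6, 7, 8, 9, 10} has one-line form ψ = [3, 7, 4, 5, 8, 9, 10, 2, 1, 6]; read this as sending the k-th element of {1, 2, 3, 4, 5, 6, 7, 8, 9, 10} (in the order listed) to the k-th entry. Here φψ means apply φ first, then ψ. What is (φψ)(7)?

1

First apply φ: φ(7) = 9, then ψ(9) = 1. Thus (φψ)(7) = 1.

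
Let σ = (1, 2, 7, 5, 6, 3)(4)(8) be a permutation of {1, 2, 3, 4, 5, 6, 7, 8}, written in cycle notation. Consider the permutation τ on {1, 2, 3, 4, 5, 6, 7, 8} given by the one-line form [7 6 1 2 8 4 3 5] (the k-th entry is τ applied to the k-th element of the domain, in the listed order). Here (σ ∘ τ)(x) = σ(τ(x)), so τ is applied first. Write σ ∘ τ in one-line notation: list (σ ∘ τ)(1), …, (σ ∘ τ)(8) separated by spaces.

5 3 2 7 8 4 1 6

Chase each element through τ then σ: 1 → 7 → 5; 2 → 6 → 3; 3 → 1 → 2; 4 → 2 → 7; 5 → 8 → 8; 6 → 4 → 4; 7 → 3 → 1; 8 → 5 → 6.
Collecting the images, σ ∘ τ = [5 3 2 7 8 4 1 6].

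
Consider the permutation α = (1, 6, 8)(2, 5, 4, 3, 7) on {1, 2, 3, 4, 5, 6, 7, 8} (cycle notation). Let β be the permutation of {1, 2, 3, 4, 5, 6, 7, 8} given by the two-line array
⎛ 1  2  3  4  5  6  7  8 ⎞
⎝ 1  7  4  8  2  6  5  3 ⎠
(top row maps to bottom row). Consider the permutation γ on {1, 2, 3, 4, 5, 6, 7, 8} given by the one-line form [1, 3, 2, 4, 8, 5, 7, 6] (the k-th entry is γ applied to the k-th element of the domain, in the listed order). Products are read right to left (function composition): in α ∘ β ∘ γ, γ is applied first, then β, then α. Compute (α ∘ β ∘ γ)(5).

(α ∘ β ∘ γ)(5) = α(β(γ(5))). γ(5) = 8, then β(8) = 3, then α(3) = 7, so the result is 7.

7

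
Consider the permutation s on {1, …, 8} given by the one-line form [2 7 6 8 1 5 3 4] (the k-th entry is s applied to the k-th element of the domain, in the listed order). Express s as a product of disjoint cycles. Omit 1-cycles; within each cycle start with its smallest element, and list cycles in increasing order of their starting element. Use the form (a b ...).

From 1: 1 → 2 → 7 → 3 → 6 → 5 → 1, closing the cycle (1 2 7 3 6 5).
Repeating from the next unused element and collecting all non-trivial cycles gives (1 2 7 3 6 5)(4 8).

(1 2 7 3 6 5)(4 8)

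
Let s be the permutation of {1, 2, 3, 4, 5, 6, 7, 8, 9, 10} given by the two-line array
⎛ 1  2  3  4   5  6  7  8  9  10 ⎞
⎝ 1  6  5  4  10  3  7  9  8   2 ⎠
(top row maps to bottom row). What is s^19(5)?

3

Tracing 5 → 10 → … returns to 5 after 5 steps, so 5 lies in a 5-cycle (2, 6, 3, 5, 10).
On a 5-cycle, s^5 is the identity, so s^19 = s^4 there (19 ≡ 4 mod 5).
Advancing 4 steps from 5: 5 → 10 → 2 → 6 → 3.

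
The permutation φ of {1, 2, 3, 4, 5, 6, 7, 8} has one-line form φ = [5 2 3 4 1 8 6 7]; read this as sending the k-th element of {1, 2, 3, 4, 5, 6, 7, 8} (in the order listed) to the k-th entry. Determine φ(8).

7

8 is element number 8 of the domain, and entry number 8 of the one-line form is 7, so φ(8) = 7.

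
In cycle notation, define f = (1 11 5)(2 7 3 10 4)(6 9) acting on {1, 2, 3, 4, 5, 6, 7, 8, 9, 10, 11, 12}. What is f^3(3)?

2

3 lies in the 5-cycle (2 7 3 10 4).
Stepping 3 places around the cycle: 3 → 10 → 4 → 2.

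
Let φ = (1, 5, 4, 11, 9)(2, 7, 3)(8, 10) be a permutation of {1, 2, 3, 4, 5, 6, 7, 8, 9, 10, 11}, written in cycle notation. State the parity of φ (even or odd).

The cycle lengths are 5, 3, 2, 1.
A cycle is odd iff its length is even; φ has 1 even-length cycle, so sgn(φ) = (−1)^1 and φ is odd.

odd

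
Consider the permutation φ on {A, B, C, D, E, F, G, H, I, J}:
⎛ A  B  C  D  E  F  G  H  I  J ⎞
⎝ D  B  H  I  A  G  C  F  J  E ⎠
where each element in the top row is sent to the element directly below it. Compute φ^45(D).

Tracing D → I → … returns to D after 5 steps, so D lies in a 5-cycle (A, D, I, J, E).
On a 5-cycle, φ^5 is the identity, so φ^45 = φ^0 there (45 ≡ 0 mod 5).
So φ^45(D) = D.

D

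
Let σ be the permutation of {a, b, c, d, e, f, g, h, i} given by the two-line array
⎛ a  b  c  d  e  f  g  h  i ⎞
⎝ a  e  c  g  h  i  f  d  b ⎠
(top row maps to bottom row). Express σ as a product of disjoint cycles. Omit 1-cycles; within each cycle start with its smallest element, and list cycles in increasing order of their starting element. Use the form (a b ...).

(b e h d g f i)

From b: b → e → h → d → g → f → i → b, closing the cycle (b e h d g f i).
Continuing from each remaining unvisited element yields (b e h d g f i).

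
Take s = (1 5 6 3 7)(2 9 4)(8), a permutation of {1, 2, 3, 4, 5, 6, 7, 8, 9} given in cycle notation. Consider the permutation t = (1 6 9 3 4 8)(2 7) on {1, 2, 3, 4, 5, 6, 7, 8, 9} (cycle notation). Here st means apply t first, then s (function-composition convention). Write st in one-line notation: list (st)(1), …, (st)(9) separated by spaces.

3 1 2 8 6 4 9 5 7

Chase each element through t then s: 1 → 6 → 3; 2 → 7 → 1; 3 → 4 → 2; 4 → 8 → 8; 5 → 5 → 6; 6 → 9 → 4; 7 → 2 → 9; 8 → 1 → 5; 9 → 3 → 7.
Collecting the images, st = [3 1 2 8 6 4 9 5 7].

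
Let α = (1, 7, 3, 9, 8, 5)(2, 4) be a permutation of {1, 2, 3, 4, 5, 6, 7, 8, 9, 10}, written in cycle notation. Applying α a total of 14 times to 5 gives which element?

5 lies in the 6-cycle (1, 7, 3, 9, 8, 5).
On a 6-cycle, α^6 is the identity, so α^14 = α^2 there (14 ≡ 2 mod 6).
Advancing 2 steps from 5: 5 → 1 → 7.

7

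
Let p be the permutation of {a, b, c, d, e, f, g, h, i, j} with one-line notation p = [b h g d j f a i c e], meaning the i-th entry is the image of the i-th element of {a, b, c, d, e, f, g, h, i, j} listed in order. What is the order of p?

Decomposing into disjoint cycles gives cycle lengths 6, 2, 1, 1.
The order is lcm(6, 2) = 6.

6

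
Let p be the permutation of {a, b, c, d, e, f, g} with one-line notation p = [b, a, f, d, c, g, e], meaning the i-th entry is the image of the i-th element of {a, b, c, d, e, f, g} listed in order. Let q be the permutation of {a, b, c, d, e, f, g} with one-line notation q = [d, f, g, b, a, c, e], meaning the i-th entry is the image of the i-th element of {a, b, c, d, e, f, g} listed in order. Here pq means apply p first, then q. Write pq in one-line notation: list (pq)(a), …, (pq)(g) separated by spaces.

(pq)(x) = q(p(x)). Computing each image: q(p(a)) = q(b) = f, q(p(b)) = q(a) = d, q(p(c)) = q(f) = c, q(p(d)) = q(d) = b, q(p(e)) = q(c) = g, q(p(f)) = q(g) = e, q(p(g)) = q(e) = a.
Hence pq = [f d c b g e a].

f d c b g e a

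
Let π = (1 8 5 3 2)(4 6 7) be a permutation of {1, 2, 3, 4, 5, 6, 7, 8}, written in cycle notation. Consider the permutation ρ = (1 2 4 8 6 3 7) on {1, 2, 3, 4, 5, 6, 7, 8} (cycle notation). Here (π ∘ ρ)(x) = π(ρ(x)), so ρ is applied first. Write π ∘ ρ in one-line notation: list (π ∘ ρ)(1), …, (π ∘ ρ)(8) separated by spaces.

1 6 4 5 3 2 8 7

For each element, apply ρ then π: 1 → 2 → 1; 2 → 4 → 6; 3 → 7 → 4; 4 → 8 → 5; 5 → 5 → 3; 6 → 3 → 2; 7 → 1 → 8; 8 → 6 → 7.
Collecting the images, π ∘ ρ = [1 6 4 5 3 2 8 7].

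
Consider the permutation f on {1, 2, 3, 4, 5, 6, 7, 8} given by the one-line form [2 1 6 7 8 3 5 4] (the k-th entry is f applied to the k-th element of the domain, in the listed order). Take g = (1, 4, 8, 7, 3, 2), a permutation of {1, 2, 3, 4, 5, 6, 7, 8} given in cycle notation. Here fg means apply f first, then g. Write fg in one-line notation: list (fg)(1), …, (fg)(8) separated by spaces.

(fg)(x) = g(f(x)). Computing each image: g(f(1)) = g(2) = 1, g(f(2)) = g(1) = 4, g(f(3)) = g(6) = 6, g(f(4)) = g(7) = 3, g(f(5)) = g(8) = 7, g(f(6)) = g(3) = 2, g(f(7)) = g(5) = 5, g(f(8)) = g(4) = 8.
Hence fg = [1 4 6 3 7 2 5 8].

1 4 6 3 7 2 5 8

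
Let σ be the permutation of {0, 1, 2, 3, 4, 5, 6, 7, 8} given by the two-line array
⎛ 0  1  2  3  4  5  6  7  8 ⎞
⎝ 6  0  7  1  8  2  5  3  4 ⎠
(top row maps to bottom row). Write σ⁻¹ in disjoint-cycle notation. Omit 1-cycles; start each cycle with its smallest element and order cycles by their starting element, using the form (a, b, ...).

First write σ in disjoint cycles: (0, 6, 5, 2, 7, 3, 1)(4, 8).
Reversing each cycle (and rotating so the smallest element leads) gives σ⁻¹ = (0, 1, 3, 7, 2, 5, 6)(4, 8).

(0, 1, 3, 7, 2, 5, 6)(4, 8)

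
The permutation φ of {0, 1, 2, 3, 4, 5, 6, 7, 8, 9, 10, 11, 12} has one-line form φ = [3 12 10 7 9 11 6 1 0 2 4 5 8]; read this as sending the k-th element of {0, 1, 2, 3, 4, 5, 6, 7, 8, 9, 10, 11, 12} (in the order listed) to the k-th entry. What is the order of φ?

The disjoint-cycle form of φ has cycle lengths 6, 4, 2, 1.
The order is lcm(6, 4, 2) = 12.

12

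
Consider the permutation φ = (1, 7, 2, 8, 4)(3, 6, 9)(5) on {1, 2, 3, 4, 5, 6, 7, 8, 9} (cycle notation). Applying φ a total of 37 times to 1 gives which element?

1 lies in the 5-cycle (1, 7, 2, 8, 4).
Since the cycle has length 5, φ^37 acts on it the same as φ^2 (37 mod 5 = 2).
Stepping 2 places around the cycle: 1 → 7 → 2.

2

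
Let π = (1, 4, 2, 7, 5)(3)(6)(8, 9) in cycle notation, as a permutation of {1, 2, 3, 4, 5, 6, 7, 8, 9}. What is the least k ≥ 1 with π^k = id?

The cycle type of π is (5, 2, 1, 1).
The order is lcm(5, 2) = 10.

10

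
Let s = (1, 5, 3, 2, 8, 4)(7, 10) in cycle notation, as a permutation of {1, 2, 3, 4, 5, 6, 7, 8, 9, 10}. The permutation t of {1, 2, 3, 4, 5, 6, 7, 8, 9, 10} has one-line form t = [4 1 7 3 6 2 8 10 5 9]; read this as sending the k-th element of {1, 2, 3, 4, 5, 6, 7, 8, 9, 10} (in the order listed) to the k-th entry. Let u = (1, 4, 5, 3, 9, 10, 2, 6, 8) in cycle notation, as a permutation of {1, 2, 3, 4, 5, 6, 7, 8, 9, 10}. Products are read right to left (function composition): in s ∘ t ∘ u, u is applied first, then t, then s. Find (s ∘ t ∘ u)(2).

8

Chase 2: u(2) = 6; t(6) = 2; s(2) = 8. Hence (s ∘ t ∘ u)(2) = 8.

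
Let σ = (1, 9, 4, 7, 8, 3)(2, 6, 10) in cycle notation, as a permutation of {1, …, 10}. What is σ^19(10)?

10 lies in the 3-cycle (2, 6, 10).
On a 3-cycle, σ^3 is the identity, so σ^19 = σ^1 there (19 ≡ 1 mod 3).
Advancing 1 step from 10: 10 → 2.

2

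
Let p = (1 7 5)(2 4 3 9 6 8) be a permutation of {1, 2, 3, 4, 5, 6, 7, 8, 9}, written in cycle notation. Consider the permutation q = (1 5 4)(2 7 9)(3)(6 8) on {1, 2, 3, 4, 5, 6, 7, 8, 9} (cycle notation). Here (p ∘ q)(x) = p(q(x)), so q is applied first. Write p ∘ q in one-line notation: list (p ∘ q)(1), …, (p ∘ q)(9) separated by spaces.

1 5 9 7 3 2 6 8 4

For each element, apply q then p: 1 → 5 → 1; 2 → 7 → 5; 3 → 3 → 9; 4 → 1 → 7; 5 → 4 → 3; 6 → 8 → 2; 7 → 9 → 6; 8 → 6 → 8; 9 → 2 → 4.
So p ∘ q in one-line form is 1 5 9 7 3 2 6 8 4.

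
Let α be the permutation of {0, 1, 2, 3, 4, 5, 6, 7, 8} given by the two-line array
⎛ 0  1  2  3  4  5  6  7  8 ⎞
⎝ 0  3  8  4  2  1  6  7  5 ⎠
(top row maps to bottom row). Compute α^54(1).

Tracing 1 → 3 → … returns to 1 after 6 steps, so 1 lies in a 6-cycle (1, 3, 4, 2, 8, 5).
Since the cycle has length 6, α^54 acts on it the same as α^0 (54 mod 6 = 0).
So α^54(1) = 1.

1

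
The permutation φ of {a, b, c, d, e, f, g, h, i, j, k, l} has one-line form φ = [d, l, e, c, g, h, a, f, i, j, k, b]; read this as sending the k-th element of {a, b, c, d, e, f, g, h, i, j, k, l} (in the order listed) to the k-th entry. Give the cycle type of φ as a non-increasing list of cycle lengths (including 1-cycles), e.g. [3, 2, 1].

[5, 2, 2, 1, 1, 1]

The disjoint cycles are (a, d, c, e, g)(b, l)(f, h)(i)(j)(k), with lengths 5, 2, 2, 1, 1, 1 in non-increasing order.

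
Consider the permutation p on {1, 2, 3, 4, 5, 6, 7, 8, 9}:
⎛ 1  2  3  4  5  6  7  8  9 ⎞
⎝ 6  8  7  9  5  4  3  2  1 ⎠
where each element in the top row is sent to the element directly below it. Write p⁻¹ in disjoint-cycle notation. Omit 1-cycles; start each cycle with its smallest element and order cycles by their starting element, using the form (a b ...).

First write p in disjoint cycles: (1 6 4 9)(2 8)(3 7).
Reversing each cycle (and rotating so the smallest element leads) gives p⁻¹ = (1 9 4 6)(2 8)(3 7).

(1 9 4 6)(2 8)(3 7)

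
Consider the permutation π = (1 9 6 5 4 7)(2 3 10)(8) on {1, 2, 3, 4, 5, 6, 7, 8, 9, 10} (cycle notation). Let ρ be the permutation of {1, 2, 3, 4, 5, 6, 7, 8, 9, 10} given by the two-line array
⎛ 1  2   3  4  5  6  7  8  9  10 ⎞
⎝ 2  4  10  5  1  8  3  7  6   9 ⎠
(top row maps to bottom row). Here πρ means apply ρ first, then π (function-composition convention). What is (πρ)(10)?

6

ρ(10) = 9, then π(9) = 6; composing gives (πρ)(10) = 6.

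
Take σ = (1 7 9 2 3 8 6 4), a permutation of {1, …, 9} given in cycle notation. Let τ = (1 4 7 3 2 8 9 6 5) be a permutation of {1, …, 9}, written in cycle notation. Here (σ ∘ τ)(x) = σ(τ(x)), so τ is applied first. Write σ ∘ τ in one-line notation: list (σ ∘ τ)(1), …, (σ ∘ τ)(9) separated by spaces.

1 6 3 9 7 5 8 2 4

(σ ∘ τ)(x) = σ(τ(x)). Computing each image: σ(τ(1)) = σ(4) = 1, σ(τ(2)) = σ(8) = 6, σ(τ(3)) = σ(2) = 3, σ(τ(4)) = σ(7) = 9, σ(τ(5)) = σ(1) = 7, σ(τ(6)) = σ(5) = 5, σ(τ(7)) = σ(3) = 8, σ(τ(8)) = σ(9) = 2, σ(τ(9)) = σ(6) = 4.
Hence σ ∘ τ = [1 6 3 9 7 5 8 2 4].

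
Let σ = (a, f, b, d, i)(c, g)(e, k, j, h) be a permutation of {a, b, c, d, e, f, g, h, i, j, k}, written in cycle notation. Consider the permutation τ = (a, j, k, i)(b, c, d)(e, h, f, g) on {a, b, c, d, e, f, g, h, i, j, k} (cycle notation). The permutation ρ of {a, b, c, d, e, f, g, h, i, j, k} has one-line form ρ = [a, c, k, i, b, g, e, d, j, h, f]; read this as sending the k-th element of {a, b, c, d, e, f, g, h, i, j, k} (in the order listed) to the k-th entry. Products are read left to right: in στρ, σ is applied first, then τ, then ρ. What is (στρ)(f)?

Chase f: σ(f) = b; τ(b) = c; ρ(c) = k. Hence (στρ)(f) = k.

k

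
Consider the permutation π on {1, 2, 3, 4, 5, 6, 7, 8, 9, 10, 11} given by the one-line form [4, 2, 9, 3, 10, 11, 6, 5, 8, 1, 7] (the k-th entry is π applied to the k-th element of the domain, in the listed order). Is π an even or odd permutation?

In disjoint-cycle form the cycle lengths are 7, 3, 1.
A cycle is odd iff its length is even; π has 0 even-length cycles, so sgn(π) = (−1)^0 and π is even.

even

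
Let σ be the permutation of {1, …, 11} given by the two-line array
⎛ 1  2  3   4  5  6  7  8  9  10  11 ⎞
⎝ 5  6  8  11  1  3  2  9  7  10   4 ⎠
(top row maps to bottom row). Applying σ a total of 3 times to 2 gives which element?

Tracing 2 → 6 → … returns to 2 after 6 steps, so 2 lies in a 6-cycle (2 6 3 8 9 7).
Advancing 3 steps from 2: 2 → 6 → 3 → 8.

8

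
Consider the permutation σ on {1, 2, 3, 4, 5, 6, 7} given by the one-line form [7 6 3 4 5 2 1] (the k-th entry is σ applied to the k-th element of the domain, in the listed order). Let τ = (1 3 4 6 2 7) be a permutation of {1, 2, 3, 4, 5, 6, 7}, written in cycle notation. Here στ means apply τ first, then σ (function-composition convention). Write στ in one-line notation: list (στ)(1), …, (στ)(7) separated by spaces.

3 1 4 2 5 6 7

(στ)(x) = σ(τ(x)). Computing each image: σ(τ(1)) = σ(3) = 3, σ(τ(2)) = σ(7) = 1, σ(τ(3)) = σ(4) = 4, σ(τ(4)) = σ(6) = 2, σ(τ(5)) = σ(5) = 5, σ(τ(6)) = σ(2) = 6, σ(τ(7)) = σ(1) = 7.
Hence στ = [3 1 4 2 5 6 7].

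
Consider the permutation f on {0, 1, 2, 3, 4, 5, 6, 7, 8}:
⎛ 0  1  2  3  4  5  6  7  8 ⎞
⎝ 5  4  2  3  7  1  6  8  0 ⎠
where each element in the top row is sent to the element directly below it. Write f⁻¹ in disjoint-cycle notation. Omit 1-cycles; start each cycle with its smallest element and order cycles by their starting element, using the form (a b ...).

First write f in disjoint cycles: (0 5 1 4 7 8).
The inverse reverses every cycle; in canonical form, f⁻¹ = (0 8 7 4 1 5).

(0 8 7 4 1 5)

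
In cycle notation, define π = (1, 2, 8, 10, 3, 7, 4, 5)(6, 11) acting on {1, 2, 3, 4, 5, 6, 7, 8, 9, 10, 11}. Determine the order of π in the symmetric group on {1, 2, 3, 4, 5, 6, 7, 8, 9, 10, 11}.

The cycle type of π is (8, 2, 1).
The order of π is the least common multiple of its cycle lengths: lcm(8, 2) = 8.

8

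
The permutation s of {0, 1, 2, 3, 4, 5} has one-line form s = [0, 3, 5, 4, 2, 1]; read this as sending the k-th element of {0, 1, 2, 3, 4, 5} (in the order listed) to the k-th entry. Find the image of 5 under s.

1

5 is element number 6 of the domain, and entry number 6 of the one-line form is 1, so s(5) = 1.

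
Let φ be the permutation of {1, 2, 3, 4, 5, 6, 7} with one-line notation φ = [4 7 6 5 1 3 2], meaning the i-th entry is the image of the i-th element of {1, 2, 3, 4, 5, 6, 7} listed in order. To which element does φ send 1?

4

1 is element number 1 of the domain, and entry number 1 of the one-line form is 4, so φ(1) = 4.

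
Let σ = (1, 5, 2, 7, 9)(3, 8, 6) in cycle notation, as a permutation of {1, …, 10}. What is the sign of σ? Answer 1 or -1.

The cycle lengths are 5, 3, 1, 1.
A cycle is odd iff its length is even; σ has 0 even-length cycles, so sgn(σ) = (−1)^0 and σ is even.

1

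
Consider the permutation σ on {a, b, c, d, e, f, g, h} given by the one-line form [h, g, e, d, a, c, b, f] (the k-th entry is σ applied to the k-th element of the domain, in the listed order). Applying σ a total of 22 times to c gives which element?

Tracing c → e → … returns to c after 5 steps, so c lies in a 5-cycle (a h f c e).
Since the cycle has length 5, σ^22 acts on it the same as σ^2 (22 mod 5 = 2).
Stepping 2 places around the cycle: c → e → a.

a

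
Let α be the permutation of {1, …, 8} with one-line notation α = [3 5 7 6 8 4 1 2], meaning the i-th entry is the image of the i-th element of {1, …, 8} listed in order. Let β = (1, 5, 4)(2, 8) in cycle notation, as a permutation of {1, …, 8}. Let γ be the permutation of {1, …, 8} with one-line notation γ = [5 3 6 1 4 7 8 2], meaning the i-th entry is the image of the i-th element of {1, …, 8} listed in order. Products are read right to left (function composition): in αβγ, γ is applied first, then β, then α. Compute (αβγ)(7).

5

Chase 7: γ(7) = 8; β(8) = 2; α(2) = 5. Hence (αβγ)(7) = 5.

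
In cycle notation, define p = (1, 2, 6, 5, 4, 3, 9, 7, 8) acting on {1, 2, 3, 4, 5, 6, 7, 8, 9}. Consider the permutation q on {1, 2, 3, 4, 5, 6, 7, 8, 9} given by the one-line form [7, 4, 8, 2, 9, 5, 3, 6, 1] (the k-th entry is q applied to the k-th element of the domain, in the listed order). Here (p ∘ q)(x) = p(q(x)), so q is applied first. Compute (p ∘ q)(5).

First apply q: q(5) = 9, then p(9) = 7. Thus (p ∘ q)(5) = 7.

7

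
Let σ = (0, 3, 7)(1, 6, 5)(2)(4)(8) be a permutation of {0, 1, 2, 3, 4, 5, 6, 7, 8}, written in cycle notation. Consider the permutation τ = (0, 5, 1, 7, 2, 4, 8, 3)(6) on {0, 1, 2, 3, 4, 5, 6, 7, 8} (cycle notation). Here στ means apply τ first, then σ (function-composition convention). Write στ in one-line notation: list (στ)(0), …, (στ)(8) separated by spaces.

For each element, apply τ then σ: 0 → 5 → 1; 1 → 7 → 0; 2 → 4 → 4; 3 → 0 → 3; 4 → 8 → 8; 5 → 1 → 6; 6 → 6 → 5; 7 → 2 → 2; 8 → 3 → 7.
Collecting the images, στ = [1 0 4 3 8 6 5 2 7].

1 0 4 3 8 6 5 2 7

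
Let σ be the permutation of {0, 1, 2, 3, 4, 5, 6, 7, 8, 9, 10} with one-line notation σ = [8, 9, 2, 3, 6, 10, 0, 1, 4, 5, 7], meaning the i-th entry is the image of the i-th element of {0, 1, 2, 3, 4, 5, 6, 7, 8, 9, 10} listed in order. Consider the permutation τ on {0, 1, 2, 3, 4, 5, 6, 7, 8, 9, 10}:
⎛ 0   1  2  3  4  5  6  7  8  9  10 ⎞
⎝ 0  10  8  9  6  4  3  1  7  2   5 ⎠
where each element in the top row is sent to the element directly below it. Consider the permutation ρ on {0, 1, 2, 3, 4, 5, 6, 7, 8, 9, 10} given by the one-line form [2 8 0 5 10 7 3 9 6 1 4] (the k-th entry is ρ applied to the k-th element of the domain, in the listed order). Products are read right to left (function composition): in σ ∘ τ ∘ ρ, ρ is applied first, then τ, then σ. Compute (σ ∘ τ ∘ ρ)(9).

(σ ∘ τ ∘ ρ)(9) = σ(τ(ρ(9))). ρ(9) = 1, then τ(1) = 10, then σ(10) = 7, so the result is 7.

7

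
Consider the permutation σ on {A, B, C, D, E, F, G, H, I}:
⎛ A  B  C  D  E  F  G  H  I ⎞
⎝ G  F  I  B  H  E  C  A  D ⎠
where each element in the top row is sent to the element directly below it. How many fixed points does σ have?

0

No element satisfies σ(x) = x, so there are 0 fixed points.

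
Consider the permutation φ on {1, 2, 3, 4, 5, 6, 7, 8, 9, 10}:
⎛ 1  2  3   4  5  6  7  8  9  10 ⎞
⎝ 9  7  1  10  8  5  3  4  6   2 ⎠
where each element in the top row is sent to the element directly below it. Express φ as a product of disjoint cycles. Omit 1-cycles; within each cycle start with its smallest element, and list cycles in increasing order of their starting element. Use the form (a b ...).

(1 9 6 5 8 4 10 2 7 3)

Iterating φ from 1 gives 1 → 9 → 6 → 5 → 8 → 4 → 10 → 2 → 7 → 3 → 1; that is the 10-cycle (1 9 6 5 8 4 10 2 7 3).
Repeating from the next unused element and collecting all non-trivial cycles gives (1 9 6 5 8 4 10 2 7 3).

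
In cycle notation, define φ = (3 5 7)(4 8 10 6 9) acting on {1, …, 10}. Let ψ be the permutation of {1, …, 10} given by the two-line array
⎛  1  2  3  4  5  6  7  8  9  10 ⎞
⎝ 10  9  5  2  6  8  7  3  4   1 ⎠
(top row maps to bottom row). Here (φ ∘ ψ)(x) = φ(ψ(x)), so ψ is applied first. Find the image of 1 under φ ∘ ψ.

First apply ψ: ψ(1) = 10, then φ(10) = 6. Thus (φ ∘ ψ)(1) = 6.

6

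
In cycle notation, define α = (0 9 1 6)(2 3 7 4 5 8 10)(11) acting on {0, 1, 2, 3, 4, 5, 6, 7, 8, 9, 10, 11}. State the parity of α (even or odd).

The cycle lengths are 7, 4, 1.
A cycle is odd iff its length is even; α has 1 even-length cycle, so sgn(α) = (−1)^1 and α is odd.

odd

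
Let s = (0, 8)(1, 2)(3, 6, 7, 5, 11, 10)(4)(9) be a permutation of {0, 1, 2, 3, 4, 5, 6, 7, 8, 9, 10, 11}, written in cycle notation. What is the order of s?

6

The disjoint cycles have lengths 6, 2, 2, 1, 1.
The order of s is the least common multiple of its cycle lengths: lcm(6, 2, 2) = 6.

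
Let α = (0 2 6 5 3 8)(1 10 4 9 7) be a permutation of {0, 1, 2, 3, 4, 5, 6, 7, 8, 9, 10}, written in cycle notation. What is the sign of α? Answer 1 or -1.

-1

The cycle lengths are 6, 5.
A cycle is odd iff its length is even; α has 1 even-length cycle, so sgn(α) = (−1)^1 and α is odd.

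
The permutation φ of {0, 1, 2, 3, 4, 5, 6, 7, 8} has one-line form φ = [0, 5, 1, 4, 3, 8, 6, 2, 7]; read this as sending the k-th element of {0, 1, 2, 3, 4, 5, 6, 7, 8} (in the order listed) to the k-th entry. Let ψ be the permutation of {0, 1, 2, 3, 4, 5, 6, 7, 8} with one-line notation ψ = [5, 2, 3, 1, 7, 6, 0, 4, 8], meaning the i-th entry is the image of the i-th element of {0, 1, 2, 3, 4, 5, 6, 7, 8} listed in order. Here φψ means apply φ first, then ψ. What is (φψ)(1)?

First apply φ: φ(1) = 5, then ψ(5) = 6. Thus (φψ)(1) = 6.

6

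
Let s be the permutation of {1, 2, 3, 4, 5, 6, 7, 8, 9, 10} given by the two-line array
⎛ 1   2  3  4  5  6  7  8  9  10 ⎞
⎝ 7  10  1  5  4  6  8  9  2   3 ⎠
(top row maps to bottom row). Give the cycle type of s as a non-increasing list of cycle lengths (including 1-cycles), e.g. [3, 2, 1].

The disjoint cycles are (1, 7, 8, 9, 2, 10, 3)(4, 5)(6), with lengths 7, 2, 1 in non-increasing order.

[7, 2, 1]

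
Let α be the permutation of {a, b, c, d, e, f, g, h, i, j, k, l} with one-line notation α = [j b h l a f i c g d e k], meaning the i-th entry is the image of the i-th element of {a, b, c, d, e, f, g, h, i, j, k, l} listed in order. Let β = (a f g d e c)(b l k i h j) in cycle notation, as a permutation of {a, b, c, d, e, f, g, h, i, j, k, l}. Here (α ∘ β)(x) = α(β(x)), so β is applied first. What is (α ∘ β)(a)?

f

β(a) = f, then α(f) = f; composing gives (α ∘ β)(a) = f.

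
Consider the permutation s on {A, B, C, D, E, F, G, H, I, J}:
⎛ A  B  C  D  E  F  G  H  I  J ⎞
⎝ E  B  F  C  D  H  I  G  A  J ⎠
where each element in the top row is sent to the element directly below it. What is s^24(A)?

A

Tracing A → E → … returns to A after 8 steps, so A lies in an 8-cycle (A, E, D, C, F, H, G, I).
Powers repeat with period 8 on this cycle, and 24 mod 8 = 0, so s^24(A) = s^0(A).
So s^24(A) = A.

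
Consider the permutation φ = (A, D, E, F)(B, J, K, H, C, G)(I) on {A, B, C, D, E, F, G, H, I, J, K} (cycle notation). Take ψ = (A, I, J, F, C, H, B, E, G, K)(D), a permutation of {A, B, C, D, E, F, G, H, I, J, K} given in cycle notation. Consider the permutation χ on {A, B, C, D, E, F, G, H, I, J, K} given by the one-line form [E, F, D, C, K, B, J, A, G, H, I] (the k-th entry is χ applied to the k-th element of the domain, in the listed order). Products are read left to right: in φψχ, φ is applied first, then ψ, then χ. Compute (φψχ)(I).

Apply the permutations in order: φ(I) = I, then ψ(I) = J, then χ(J) = H. So (φψχ)(I) = H.

H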